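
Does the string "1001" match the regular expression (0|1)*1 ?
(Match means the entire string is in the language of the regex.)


|string| = 4; first = '1'; last = '1'

Yes, "1001" matches (0|1)*1


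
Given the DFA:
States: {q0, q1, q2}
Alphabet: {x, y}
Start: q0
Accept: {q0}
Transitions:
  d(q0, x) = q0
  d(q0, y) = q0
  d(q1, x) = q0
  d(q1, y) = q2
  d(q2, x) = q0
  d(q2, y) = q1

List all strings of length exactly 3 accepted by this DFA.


All strings of length 3: 8 total
Accepted: 8

"xxx", "xxy", "xyx", "xyy", "yxx", "yxy", "yyx", "yyy"


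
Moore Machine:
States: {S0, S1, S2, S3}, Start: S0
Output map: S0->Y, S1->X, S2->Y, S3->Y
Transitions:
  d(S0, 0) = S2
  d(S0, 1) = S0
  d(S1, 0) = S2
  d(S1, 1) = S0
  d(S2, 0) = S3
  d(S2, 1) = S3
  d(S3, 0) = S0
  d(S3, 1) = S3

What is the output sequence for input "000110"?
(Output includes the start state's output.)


Start: S0 (output Y)
  --0--> S2 (output Y)
  --0--> S3 (output Y)
  --0--> S0 (output Y)
  --1--> S0 (output Y)
  --1--> S0 (output Y)
  --0--> S2 (output Y)

"YYYYYYY"


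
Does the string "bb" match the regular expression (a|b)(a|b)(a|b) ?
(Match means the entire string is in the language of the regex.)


|string| = 2; first = 'b'; last = 'b'

No, "bb" does not match (a|b)(a|b)(a|b)


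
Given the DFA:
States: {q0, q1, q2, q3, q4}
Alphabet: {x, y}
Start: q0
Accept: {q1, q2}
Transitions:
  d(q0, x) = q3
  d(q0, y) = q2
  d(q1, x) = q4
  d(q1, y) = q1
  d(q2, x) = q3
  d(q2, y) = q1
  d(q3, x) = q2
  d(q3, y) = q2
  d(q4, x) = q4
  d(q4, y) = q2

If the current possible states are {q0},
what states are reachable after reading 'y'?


Apply transition on 'y' from each current state:
  d(q0, y) = q2

{q2}


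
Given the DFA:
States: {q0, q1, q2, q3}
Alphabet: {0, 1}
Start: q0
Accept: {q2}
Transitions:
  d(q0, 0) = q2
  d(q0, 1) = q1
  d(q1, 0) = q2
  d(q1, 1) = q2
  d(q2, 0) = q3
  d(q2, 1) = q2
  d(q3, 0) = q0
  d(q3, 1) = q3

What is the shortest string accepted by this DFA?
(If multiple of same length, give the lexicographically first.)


BFS by string length (lex-first path to each state shown):
  len 0: q0<-""
  len 1: q1<-"1", q2<-"0"
Found accept state at length 1.

"0"


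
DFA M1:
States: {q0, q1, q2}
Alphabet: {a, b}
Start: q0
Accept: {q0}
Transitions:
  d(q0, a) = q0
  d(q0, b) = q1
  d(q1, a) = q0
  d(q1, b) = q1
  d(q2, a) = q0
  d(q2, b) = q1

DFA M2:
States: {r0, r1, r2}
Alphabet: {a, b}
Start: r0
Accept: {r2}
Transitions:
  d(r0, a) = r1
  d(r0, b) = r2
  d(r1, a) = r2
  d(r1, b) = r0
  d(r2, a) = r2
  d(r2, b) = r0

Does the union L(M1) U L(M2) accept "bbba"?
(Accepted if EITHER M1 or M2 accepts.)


M1: final=q0 accepted=True
M2: final=r2 accepted=True

Yes, union accepts


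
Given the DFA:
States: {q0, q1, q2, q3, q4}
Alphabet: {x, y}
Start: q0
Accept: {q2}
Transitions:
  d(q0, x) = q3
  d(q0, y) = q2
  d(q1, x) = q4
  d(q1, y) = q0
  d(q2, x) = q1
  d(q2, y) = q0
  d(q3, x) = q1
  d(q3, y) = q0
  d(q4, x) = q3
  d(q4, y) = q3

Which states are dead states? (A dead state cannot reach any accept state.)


Forward reachability from each state:
  q0 -> reaches accept state q2 (live)
  q1 -> reaches accept state q2 (live)
  q2 -> reaches accept state q2 (live)
  q3 -> reaches accept state q2 (live)
  q4 -> reaches accept state q2 (live)

None (all states can reach an accept state)


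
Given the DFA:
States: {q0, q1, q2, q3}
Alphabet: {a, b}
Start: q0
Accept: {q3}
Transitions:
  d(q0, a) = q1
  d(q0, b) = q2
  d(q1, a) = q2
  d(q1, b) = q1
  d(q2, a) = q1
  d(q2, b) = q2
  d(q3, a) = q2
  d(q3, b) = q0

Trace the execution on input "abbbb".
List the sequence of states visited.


Input: abbbb
d(q0, a) = q1
d(q1, b) = q1
d(q1, b) = q1
d(q1, b) = q1
d(q1, b) = q1


q0 -> q1 -> q1 -> q1 -> q1 -> q1


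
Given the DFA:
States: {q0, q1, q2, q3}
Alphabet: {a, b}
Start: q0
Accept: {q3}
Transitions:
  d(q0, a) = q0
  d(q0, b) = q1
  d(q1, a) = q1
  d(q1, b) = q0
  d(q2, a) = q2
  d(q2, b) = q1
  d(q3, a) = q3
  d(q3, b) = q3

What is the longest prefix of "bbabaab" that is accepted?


Run the DFA, marking each prefix where the state is accepting:
  "" -> q0 [reject]
  "b" -> q1 [reject]
  "bb" -> q0 [reject]
  "bba" -> q0 [reject]
  "bbab" -> q1 [reject]
  "bbaba" -> q1 [reject]
  "bbabaa" -> q1 [reject]
  "bbabaab" -> q0 [reject]

No prefix is accepted


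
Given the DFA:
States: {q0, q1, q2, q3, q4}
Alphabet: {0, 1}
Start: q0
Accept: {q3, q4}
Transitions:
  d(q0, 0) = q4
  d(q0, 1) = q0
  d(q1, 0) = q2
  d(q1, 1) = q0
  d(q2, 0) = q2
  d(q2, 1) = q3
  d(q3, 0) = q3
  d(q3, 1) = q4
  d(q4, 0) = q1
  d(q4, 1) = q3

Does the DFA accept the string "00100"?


Trace: q0 -> q4 -> q1 -> q0 -> q4 -> q1
Final state: q1
Accept states: {q3, q4}

No, rejected (final state q1 is not an accept state)


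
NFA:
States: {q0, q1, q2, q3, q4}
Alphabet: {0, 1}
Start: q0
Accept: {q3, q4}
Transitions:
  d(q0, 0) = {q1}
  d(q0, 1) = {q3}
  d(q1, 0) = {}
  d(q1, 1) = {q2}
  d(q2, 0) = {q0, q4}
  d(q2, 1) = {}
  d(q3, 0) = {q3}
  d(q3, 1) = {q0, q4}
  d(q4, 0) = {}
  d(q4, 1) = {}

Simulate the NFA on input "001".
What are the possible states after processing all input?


Start: {q0}
  --0--> {q1}
  --0--> {}
  --1--> {}

{} (empty set, no valid transitions)


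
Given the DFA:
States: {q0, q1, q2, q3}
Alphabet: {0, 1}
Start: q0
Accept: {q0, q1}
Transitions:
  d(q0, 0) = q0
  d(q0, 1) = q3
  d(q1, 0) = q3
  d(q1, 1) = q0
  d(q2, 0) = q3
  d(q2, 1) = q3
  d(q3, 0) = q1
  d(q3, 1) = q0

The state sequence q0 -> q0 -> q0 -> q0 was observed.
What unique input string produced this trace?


Trace back each transition to find the symbol:
  q0 --[0]--> q0
  q0 --[0]--> q0
  q0 --[0]--> q0

"000"


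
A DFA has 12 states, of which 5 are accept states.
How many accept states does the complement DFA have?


Complement swaps accept and non-accept states.
12 - 5 = 7

7


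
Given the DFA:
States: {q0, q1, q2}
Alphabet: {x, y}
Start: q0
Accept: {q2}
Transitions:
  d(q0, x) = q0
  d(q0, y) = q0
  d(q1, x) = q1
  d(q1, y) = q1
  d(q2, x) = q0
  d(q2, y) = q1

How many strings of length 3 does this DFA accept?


Enumerating all length-3 strings:
  "xxx" -> q0 [reject]
  "xxy" -> q0 [reject]
  "xyx" -> q0 [reject]
  "xyy" -> q0 [reject]
  "yxx" -> q0 [reject]
  "yxy" -> q0 [reject]
  "yyx" -> q0 [reject]
  "yyy" -> q0 [reject]

0 out of 8


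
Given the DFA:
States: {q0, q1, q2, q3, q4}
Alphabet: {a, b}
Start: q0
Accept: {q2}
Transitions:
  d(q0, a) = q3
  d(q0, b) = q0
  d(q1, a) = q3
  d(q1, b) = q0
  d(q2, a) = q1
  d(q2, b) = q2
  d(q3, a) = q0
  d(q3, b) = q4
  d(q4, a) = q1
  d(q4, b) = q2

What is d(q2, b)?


Looking up transition d(q2, b)

q2


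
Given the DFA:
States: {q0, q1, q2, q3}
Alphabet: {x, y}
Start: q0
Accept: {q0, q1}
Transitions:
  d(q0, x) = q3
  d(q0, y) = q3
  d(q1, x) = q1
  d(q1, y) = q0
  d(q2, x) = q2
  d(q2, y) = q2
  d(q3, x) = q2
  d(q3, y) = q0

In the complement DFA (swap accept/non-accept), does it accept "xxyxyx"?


Trace: q0 -> q3 -> q2 -> q2 -> q2 -> q2 -> q2
Final: q2
Original accept: {q0, q1}
Complement: q2 is not in original accept

Yes, complement accepts (original rejects)


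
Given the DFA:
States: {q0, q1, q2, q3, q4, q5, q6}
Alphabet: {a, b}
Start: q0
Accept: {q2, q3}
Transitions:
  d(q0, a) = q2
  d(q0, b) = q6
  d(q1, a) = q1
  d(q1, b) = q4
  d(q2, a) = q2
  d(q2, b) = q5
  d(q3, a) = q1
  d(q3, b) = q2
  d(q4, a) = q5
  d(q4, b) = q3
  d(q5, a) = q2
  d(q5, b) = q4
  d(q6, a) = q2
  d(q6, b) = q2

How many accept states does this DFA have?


Accept states listed: {q2, q3}
Counting: q2(1) q3(2)

2


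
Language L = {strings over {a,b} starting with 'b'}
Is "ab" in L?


first symbol = 'a'

No, "ab" is not in L


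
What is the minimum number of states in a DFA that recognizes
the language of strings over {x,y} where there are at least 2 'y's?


States: count = 0, 1, ..., 1, and a final '>= 2' state.
Total: 2 + 1 = 3. Accept = '>= 2' state.

3


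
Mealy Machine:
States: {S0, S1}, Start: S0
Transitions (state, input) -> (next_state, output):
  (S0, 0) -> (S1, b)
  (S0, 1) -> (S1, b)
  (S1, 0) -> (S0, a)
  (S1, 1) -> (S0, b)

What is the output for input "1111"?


Step-by-step:
  (S0, 1) -> (S1, b)
  (S1, 1) -> (S0, b)
  (S0, 1) -> (S1, b)
  (S1, 1) -> (S0, b)

"bbbb"


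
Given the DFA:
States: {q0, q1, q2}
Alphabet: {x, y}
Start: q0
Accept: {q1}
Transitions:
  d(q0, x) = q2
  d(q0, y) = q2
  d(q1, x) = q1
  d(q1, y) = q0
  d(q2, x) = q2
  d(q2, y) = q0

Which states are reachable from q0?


BFS from q0:
  layer 0: {q0}
  layer 1: {q2}

{q0, q2}


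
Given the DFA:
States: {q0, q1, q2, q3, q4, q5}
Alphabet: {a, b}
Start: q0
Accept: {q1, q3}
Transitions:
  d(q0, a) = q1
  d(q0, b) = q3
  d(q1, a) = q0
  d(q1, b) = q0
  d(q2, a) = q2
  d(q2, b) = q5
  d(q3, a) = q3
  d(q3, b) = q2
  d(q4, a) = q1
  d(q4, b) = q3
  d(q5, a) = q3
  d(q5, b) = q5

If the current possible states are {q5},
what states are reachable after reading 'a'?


Apply transition on 'a' from each current state:
  d(q5, a) = q3

{q3}


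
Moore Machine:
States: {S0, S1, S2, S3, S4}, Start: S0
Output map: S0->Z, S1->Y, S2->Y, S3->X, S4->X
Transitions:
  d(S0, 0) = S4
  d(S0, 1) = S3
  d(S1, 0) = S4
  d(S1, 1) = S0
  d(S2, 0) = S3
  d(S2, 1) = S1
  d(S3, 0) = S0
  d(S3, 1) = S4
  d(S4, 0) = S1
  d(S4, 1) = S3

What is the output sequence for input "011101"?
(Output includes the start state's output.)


Start: S0 (output Z)
  --0--> S4 (output X)
  --1--> S3 (output X)
  --1--> S4 (output X)
  --1--> S3 (output X)
  --0--> S0 (output Z)
  --1--> S3 (output X)

"ZXXXXZX"


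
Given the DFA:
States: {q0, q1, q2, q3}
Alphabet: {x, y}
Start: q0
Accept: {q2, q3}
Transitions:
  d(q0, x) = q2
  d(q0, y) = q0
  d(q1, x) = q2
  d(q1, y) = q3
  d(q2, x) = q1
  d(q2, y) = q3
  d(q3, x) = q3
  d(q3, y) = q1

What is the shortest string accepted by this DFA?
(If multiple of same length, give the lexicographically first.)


BFS by string length (lex-first path to each state shown):
  len 0: q0<-""
  len 1: q0<-"y", q2<-"x"
Found accept state at length 1.

"x"


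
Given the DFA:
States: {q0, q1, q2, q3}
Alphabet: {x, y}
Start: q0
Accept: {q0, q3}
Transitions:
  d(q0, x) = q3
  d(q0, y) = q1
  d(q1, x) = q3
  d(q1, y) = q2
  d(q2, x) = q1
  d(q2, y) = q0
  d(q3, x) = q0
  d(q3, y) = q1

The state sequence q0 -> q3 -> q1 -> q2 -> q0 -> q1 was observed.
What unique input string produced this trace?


Trace back each transition to find the symbol:
  q0 --[x]--> q3
  q3 --[y]--> q1
  q1 --[y]--> q2
  q2 --[y]--> q0
  q0 --[y]--> q1

"xyyyy"


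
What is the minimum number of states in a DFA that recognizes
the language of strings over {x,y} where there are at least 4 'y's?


States: count = 0, 1, ..., 3, and a final '>= 4' state.
Total: 4 + 1 = 5. Accept = '>= 4' state.

5


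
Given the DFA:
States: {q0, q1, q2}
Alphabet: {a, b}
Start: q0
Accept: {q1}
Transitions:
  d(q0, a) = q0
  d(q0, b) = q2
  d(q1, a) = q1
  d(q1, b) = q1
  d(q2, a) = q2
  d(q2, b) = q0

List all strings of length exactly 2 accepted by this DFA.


All strings of length 2: 4 total
Accepted: 0

None


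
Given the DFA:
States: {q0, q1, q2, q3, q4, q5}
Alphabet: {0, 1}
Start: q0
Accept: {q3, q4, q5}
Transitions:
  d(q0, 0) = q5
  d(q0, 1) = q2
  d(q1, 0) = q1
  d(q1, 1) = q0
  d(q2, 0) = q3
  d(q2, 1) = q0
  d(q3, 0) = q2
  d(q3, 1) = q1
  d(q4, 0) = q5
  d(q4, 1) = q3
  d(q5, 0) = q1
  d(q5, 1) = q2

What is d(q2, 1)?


Looking up transition d(q2, 1)

q0


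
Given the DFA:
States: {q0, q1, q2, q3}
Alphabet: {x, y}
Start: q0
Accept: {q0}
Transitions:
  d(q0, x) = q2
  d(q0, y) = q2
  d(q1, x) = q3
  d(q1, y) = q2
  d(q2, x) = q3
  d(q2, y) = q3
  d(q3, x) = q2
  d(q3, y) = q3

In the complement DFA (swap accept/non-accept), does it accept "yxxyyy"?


Trace: q0 -> q2 -> q3 -> q2 -> q3 -> q3 -> q3
Final: q3
Original accept: {q0}
Complement: q3 is not in original accept

Yes, complement accepts (original rejects)


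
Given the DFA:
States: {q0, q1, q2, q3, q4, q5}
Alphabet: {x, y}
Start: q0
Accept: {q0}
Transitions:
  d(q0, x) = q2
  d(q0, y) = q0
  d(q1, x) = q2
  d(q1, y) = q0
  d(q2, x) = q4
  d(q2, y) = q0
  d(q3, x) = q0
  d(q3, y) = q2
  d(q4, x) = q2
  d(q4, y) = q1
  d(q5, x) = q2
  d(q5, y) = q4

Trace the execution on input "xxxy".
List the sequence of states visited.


Input: xxxy
d(q0, x) = q2
d(q2, x) = q4
d(q4, x) = q2
d(q2, y) = q0


q0 -> q2 -> q4 -> q2 -> q0


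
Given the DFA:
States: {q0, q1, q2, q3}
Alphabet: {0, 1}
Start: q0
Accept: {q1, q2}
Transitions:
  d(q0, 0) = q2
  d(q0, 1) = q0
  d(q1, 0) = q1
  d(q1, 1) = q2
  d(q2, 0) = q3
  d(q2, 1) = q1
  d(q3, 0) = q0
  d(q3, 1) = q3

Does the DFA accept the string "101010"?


Trace: q0 -> q0 -> q2 -> q1 -> q1 -> q2 -> q3
Final state: q3
Accept states: {q1, q2}

No, rejected (final state q3 is not an accept state)


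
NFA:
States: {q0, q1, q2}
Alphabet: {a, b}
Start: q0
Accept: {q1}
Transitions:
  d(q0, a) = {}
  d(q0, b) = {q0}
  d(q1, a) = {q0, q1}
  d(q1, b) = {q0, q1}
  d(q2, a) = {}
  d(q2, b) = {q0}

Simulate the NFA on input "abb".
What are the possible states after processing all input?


Start: {q0}
  --a--> {}
  --b--> {}
  --b--> {}

{} (empty set, no valid transitions)


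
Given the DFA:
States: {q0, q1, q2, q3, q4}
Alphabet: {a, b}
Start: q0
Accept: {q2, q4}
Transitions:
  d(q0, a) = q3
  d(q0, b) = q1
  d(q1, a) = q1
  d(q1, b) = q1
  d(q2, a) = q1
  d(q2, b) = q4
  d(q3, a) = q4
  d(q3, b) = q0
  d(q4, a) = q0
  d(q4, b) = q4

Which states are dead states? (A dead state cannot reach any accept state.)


Forward reachability from each state:
  q0 -> reaches accept state q4 (live)
  q1 -> reaches {q1}, no accept state (dead)
  q2 -> reaches accept state q2 (live)
  q3 -> reaches accept state q4 (live)
  q4 -> reaches accept state q4 (live)

{q1}


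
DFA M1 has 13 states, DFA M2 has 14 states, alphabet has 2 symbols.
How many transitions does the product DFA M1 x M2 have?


Product DFA has 13 * 14 = 182 states.
Each has 2 transitions: 182 * 2 = 364

364


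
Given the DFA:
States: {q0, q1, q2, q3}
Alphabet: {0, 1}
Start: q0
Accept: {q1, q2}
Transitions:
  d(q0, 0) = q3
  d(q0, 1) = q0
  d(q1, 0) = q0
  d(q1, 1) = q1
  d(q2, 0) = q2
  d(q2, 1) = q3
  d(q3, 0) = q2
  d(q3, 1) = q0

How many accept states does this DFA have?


Accept states listed: {q1, q2}
Counting: q1(1) q2(2)

2


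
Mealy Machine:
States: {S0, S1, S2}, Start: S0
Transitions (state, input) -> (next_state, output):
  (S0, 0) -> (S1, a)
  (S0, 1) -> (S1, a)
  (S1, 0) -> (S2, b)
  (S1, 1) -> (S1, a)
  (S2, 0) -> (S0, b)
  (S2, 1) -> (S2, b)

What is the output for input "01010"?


Step-by-step:
  (S0, 0) -> (S1, a)
  (S1, 1) -> (S1, a)
  (S1, 0) -> (S2, b)
  (S2, 1) -> (S2, b)
  (S2, 0) -> (S0, b)

"aabbb"


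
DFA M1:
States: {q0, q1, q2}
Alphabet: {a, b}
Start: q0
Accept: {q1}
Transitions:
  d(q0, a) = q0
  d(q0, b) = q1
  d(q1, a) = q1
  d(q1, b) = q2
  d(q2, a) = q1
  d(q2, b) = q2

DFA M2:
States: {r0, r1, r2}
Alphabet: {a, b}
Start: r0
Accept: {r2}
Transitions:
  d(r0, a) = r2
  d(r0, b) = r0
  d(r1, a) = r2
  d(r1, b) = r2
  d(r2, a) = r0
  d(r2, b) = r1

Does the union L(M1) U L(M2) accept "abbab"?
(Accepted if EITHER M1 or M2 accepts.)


M1: final=q2 accepted=False
M2: final=r0 accepted=False

No, union rejects (neither accepts)


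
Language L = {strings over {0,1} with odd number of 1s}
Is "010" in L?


count('1') = 1; 1 mod 2 = 1

Yes, "010" is in L


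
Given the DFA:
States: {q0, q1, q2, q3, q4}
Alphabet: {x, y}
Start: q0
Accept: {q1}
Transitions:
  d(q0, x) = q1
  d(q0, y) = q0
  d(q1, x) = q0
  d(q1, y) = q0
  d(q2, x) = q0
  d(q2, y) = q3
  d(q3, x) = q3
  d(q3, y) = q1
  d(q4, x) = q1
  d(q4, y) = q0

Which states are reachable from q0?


BFS from q0:
  layer 0: {q0}
  layer 1: {q1}

{q0, q1}


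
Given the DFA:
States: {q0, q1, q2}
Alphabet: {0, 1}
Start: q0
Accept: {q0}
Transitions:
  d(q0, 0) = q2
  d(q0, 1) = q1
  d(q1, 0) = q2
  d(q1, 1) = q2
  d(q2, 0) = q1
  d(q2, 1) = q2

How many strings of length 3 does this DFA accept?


Enumerating all length-3 strings:
  "000" -> q2 [reject]
  "001" -> q2 [reject]
  "010" -> q1 [reject]
  "011" -> q2 [reject]
  "100" -> q1 [reject]
  "101" -> q2 [reject]
  "110" -> q1 [reject]
  "111" -> q2 [reject]

0 out of 8


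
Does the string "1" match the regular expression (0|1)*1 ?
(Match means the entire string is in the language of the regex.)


|string| = 1; first = '1'; last = '1'

Yes, "1" matches (0|1)*1


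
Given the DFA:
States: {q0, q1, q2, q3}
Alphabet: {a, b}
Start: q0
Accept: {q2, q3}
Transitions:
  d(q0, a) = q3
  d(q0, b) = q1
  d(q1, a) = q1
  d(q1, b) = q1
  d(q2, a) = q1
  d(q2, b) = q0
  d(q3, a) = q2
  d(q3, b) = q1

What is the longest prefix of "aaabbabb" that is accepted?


Run the DFA, marking each prefix where the state is accepting:
  "" -> q0 [reject]
  "a" -> q3 [accept]
  "aa" -> q2 [accept]
  "aaa" -> q1 [reject]
  "aaab" -> q1 [reject]
  "aaabb" -> q1 [reject]
  "aaabba" -> q1 [reject]
  "aaabbab" -> q1 [reject]
  "aaabbabb" -> q1 [reject]

"aa"


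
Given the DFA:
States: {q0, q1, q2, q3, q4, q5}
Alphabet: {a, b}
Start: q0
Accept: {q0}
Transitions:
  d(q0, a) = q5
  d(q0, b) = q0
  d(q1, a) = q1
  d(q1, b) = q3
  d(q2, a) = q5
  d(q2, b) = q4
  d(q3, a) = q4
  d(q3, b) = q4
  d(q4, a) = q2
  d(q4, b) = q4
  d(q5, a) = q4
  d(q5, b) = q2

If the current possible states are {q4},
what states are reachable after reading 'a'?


Apply transition on 'a' from each current state:
  d(q4, a) = q2

{q2}


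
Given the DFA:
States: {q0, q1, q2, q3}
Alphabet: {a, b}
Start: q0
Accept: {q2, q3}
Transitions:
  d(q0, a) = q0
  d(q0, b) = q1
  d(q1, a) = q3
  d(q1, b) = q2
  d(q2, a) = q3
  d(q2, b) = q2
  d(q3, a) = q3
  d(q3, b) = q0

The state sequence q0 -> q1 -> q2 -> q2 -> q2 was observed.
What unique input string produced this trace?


Trace back each transition to find the symbol:
  q0 --[b]--> q1
  q1 --[b]--> q2
  q2 --[b]--> q2
  q2 --[b]--> q2

"bbbb"


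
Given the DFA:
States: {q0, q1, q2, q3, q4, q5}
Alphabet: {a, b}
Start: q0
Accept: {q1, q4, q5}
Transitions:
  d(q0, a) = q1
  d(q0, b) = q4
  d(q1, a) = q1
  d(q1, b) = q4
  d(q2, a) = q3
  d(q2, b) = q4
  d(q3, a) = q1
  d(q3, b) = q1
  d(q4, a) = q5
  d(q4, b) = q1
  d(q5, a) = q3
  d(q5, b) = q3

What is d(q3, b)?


Looking up transition d(q3, b)

q1


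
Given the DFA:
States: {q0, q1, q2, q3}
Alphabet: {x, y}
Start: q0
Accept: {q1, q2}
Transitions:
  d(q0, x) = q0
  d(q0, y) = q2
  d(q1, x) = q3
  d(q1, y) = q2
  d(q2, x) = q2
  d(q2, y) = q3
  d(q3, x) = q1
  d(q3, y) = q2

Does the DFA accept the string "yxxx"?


Trace: q0 -> q2 -> q2 -> q2 -> q2
Final state: q2
Accept states: {q1, q2}

Yes, accepted (final state q2 is an accept state)


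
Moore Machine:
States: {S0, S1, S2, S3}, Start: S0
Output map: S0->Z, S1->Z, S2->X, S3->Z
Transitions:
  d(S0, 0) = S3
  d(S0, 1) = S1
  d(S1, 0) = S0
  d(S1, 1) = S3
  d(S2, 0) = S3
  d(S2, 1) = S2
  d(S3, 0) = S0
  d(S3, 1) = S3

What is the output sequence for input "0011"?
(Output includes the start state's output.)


Start: S0 (output Z)
  --0--> S3 (output Z)
  --0--> S0 (output Z)
  --1--> S1 (output Z)
  --1--> S3 (output Z)

"ZZZZZ"


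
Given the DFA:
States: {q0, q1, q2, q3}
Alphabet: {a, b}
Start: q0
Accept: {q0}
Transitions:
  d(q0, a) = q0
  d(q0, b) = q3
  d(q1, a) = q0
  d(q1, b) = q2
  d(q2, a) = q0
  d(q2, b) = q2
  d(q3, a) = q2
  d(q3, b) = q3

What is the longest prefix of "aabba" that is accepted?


Run the DFA, marking each prefix where the state is accepting:
  "" -> q0 [accept]
  "a" -> q0 [accept]
  "aa" -> q0 [accept]
  "aab" -> q3 [reject]
  "aabb" -> q3 [reject]
  "aabba" -> q2 [reject]

"aa"


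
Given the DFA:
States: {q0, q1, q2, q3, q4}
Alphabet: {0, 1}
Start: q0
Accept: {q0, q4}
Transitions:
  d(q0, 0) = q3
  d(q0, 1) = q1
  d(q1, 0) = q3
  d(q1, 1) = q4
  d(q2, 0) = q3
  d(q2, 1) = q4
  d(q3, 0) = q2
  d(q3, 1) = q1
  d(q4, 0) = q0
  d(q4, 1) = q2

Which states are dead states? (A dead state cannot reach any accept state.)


Forward reachability from each state:
  q0 -> reaches accept state q0 (live)
  q1 -> reaches accept state q0 (live)
  q2 -> reaches accept state q0 (live)
  q3 -> reaches accept state q0 (live)
  q4 -> reaches accept state q0 (live)

None (all states can reach an accept state)


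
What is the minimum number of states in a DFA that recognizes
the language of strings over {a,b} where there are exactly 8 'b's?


States: count = 0, 1, ..., 8 (that's 9 states), plus a dead state for count > 8.
Total: 9 + 1 = 10. Accept = count-8 state.

10


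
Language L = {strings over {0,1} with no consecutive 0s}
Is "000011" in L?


'00' occurs at index 0

No, "000011" is not in L


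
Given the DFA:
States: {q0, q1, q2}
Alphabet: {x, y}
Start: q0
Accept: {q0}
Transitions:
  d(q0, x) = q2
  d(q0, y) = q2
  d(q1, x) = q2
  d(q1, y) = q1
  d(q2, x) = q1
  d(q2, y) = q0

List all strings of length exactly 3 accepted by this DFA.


All strings of length 3: 8 total
Accepted: 0

None


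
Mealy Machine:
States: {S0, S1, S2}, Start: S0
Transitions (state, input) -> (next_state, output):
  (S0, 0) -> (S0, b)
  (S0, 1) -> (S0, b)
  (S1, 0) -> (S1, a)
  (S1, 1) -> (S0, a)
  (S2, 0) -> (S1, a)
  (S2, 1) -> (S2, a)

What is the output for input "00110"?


Step-by-step:
  (S0, 0) -> (S0, b)
  (S0, 0) -> (S0, b)
  (S0, 1) -> (S0, b)
  (S0, 1) -> (S0, b)
  (S0, 0) -> (S0, b)

"bbbbb"


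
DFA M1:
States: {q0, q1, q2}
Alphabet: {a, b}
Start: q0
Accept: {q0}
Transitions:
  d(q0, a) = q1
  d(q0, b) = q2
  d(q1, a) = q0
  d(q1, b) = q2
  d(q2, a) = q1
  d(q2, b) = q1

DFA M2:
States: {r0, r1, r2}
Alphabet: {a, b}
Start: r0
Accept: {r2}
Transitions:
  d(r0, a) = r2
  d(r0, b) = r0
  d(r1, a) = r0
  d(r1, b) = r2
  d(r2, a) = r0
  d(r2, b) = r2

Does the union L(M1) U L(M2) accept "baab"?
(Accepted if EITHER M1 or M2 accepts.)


M1: final=q2 accepted=False
M2: final=r0 accepted=False

No, union rejects (neither accepts)


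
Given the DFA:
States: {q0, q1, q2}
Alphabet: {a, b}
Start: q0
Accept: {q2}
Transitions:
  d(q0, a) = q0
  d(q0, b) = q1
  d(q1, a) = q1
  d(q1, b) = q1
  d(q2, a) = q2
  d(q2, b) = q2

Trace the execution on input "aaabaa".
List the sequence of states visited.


Input: aaabaa
d(q0, a) = q0
d(q0, a) = q0
d(q0, a) = q0
d(q0, b) = q1
d(q1, a) = q1
d(q1, a) = q1


q0 -> q0 -> q0 -> q0 -> q1 -> q1 -> q1


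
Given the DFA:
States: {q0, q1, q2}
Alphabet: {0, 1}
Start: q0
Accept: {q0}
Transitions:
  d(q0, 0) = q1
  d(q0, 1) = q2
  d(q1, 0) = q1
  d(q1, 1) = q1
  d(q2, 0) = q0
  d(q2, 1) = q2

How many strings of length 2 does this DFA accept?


Enumerating all length-2 strings:
  "00" -> q1 [reject]
  "01" -> q1 [reject]
  "10" -> q0 [accept]
  "11" -> q2 [reject]

1 out of 4


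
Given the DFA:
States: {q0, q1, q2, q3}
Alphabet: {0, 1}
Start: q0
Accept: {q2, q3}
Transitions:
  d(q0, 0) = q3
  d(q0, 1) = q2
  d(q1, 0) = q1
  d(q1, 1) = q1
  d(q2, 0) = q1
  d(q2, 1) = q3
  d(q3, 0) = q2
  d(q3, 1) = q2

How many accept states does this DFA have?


Accept states listed: {q2, q3}
Counting: q2(1) q3(2)

2


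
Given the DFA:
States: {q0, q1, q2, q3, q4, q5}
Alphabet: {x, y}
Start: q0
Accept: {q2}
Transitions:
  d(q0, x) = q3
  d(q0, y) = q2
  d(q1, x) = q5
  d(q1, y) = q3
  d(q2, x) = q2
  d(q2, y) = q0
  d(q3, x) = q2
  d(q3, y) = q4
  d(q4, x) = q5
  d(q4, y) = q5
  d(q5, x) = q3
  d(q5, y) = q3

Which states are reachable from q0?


BFS from q0:
  layer 0: {q0}
  layer 1: {q2, q3}
  layer 2: {q4}
  layer 3: {q5}

{q0, q2, q3, q4, q5}


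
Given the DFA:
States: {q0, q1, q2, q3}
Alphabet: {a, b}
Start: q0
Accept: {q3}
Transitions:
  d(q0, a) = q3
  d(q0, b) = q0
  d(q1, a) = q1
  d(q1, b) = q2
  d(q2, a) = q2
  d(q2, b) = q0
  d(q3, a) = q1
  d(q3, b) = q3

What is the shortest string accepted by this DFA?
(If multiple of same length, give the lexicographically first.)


BFS by string length (lex-first path to each state shown):
  len 0: q0<-""
  len 1: q0<-"b", q3<-"a"
Found accept state at length 1.

"a"


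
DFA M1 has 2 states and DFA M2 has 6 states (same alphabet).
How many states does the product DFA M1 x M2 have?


Product construction pairs every M1 state with every M2 state.
2 * 6 = 12

12


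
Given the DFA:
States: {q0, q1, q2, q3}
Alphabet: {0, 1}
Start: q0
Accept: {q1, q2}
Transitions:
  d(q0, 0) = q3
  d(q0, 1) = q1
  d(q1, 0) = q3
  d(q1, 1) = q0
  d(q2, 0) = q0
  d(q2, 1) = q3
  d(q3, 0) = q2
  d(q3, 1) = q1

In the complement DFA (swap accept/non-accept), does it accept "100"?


Trace: q0 -> q1 -> q3 -> q2
Final: q2
Original accept: {q1, q2}
Complement: q2 is in original accept

No, complement rejects (original accepts)


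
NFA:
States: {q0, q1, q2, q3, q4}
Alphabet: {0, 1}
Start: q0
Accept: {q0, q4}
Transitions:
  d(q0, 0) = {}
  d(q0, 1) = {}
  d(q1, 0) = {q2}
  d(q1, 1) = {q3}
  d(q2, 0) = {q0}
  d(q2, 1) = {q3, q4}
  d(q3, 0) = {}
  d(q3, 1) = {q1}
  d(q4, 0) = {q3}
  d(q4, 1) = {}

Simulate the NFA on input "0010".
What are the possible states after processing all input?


Start: {q0}
  --0--> {}
  --0--> {}
  --1--> {}
  --0--> {}

{} (empty set, no valid transitions)


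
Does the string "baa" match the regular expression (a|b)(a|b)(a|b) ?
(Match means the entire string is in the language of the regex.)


|string| = 3; first = 'b'; last = 'a'

Yes, "baa" matches (a|b)(a|b)(a|b)


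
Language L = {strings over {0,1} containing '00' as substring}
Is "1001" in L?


'00' occurs at index 1

Yes, "1001" is in L


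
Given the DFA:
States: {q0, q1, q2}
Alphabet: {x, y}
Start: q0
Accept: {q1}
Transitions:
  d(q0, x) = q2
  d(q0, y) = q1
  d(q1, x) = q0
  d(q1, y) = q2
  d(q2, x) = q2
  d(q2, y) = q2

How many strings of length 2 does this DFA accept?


Enumerating all length-2 strings:
  "xx" -> q2 [reject]
  "xy" -> q2 [reject]
  "yx" -> q0 [reject]
  "yy" -> q2 [reject]

0 out of 4


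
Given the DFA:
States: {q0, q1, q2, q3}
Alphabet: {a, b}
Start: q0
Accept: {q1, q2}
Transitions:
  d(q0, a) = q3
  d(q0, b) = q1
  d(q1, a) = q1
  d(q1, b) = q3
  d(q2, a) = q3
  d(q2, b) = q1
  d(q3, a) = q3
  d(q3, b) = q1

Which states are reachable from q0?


BFS from q0:
  layer 0: {q0}
  layer 1: {q1, q3}

{q0, q1, q3}


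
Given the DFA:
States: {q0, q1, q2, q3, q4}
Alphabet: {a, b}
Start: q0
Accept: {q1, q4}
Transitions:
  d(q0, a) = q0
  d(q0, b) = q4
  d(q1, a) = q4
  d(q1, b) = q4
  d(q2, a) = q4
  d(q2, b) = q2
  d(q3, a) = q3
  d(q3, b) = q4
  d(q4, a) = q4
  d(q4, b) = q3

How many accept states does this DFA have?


Accept states listed: {q1, q4}
Counting: q1(1) q4(2)

2


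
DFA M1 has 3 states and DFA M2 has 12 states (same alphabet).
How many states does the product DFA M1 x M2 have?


Product construction pairs every M1 state with every M2 state.
3 * 12 = 36

36


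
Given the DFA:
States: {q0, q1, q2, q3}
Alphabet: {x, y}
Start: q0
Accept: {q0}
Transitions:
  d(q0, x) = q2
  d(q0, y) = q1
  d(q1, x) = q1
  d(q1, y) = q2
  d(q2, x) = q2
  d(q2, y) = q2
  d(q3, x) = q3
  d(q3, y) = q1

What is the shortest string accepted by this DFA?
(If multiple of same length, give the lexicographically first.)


BFS by string length (lex-first path to each state shown):
  len 0: q0<-""
Found accept state at length 0.

"" (empty string)


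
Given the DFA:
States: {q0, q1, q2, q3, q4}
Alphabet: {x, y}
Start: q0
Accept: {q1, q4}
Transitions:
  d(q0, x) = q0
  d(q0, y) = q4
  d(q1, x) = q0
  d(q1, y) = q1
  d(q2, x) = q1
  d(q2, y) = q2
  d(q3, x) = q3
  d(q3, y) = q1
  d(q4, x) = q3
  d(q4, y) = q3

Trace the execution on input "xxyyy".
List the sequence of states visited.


Input: xxyyy
d(q0, x) = q0
d(q0, x) = q0
d(q0, y) = q4
d(q4, y) = q3
d(q3, y) = q1


q0 -> q0 -> q0 -> q4 -> q3 -> q1


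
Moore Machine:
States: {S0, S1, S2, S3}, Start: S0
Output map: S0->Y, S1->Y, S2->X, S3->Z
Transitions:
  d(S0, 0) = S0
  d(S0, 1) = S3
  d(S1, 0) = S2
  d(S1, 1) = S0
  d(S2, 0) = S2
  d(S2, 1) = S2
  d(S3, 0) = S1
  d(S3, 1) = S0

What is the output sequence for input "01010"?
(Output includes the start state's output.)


Start: S0 (output Y)
  --0--> S0 (output Y)
  --1--> S3 (output Z)
  --0--> S1 (output Y)
  --1--> S0 (output Y)
  --0--> S0 (output Y)

"YYZYYY"


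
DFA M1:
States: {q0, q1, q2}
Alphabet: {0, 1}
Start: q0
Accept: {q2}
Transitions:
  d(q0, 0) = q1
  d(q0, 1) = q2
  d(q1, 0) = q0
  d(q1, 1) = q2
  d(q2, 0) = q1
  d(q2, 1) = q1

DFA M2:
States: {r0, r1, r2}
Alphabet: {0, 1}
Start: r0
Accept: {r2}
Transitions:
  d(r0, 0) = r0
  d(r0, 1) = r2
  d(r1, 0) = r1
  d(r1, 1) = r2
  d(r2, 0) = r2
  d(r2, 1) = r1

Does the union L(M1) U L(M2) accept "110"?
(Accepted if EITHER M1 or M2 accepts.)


M1: final=q0 accepted=False
M2: final=r1 accepted=False

No, union rejects (neither accepts)


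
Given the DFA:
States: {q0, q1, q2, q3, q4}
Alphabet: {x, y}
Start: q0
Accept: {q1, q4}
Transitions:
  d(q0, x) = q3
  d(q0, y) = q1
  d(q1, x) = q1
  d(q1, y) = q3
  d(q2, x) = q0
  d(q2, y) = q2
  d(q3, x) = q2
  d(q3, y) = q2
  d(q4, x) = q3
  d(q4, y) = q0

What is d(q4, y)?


Looking up transition d(q4, y)

q0


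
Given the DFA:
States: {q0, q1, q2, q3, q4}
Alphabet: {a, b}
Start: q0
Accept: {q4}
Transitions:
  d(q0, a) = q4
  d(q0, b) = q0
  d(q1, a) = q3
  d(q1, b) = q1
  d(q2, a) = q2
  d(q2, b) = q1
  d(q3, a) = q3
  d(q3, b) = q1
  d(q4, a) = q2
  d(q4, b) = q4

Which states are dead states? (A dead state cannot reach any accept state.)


Forward reachability from each state:
  q0 -> reaches accept state q4 (live)
  q1 -> reaches {q1, q3}, no accept state (dead)
  q2 -> reaches {q1, q2, q3}, no accept state (dead)
  q3 -> reaches {q1, q3}, no accept state (dead)
  q4 -> reaches accept state q4 (live)

{q1, q2, q3}


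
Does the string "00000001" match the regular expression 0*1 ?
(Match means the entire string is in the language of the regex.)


|string| = 8; first = '0'; last = '1'

Yes, "00000001" matches 0*1


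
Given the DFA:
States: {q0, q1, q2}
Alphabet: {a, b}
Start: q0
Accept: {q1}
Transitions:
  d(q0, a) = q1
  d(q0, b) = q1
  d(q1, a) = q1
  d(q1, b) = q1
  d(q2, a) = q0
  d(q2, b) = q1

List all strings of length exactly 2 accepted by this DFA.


All strings of length 2: 4 total
Accepted: 4

"aa", "ab", "ba", "bb"


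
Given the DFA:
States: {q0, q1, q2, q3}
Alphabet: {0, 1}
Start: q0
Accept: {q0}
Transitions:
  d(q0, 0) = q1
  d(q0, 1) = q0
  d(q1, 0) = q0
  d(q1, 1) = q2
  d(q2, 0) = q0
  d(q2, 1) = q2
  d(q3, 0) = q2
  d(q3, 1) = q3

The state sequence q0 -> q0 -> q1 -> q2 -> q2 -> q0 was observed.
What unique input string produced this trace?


Trace back each transition to find the symbol:
  q0 --[1]--> q0
  q0 --[0]--> q1
  q1 --[1]--> q2
  q2 --[1]--> q2
  q2 --[0]--> q0

"10110"


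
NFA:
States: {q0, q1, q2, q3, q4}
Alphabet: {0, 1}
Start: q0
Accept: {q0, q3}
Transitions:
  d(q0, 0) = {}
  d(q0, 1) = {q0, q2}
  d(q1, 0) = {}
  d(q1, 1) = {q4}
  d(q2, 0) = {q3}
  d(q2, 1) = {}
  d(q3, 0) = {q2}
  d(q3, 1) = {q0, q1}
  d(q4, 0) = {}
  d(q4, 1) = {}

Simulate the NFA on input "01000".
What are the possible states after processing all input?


Start: {q0}
  --0--> {}
  --1--> {}
  --0--> {}
  --0--> {}
  --0--> {}

{} (empty set, no valid transitions)


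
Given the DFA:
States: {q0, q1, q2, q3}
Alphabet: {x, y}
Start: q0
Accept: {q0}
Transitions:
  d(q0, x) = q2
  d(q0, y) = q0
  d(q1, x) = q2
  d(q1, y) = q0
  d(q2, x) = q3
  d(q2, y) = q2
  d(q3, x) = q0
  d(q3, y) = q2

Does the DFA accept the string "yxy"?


Trace: q0 -> q0 -> q2 -> q2
Final state: q2
Accept states: {q0}

No, rejected (final state q2 is not an accept state)


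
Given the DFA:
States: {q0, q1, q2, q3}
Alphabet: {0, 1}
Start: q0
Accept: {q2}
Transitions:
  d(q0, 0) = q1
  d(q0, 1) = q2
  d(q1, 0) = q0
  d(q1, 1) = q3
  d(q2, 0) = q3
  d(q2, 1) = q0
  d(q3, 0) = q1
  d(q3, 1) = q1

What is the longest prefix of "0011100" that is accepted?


Run the DFA, marking each prefix where the state is accepting:
  "" -> q0 [reject]
  "0" -> q1 [reject]
  "00" -> q0 [reject]
  "001" -> q2 [accept]
  "0011" -> q0 [reject]
  "00111" -> q2 [accept]
  "001110" -> q3 [reject]
  "0011100" -> q1 [reject]

"00111"


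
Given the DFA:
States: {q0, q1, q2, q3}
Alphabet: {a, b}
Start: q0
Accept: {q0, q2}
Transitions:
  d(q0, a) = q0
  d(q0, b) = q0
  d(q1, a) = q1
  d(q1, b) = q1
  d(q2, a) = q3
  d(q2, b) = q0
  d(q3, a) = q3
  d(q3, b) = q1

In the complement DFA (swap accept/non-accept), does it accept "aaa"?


Trace: q0 -> q0 -> q0 -> q0
Final: q0
Original accept: {q0, q2}
Complement: q0 is in original accept

No, complement rejects (original accepts)


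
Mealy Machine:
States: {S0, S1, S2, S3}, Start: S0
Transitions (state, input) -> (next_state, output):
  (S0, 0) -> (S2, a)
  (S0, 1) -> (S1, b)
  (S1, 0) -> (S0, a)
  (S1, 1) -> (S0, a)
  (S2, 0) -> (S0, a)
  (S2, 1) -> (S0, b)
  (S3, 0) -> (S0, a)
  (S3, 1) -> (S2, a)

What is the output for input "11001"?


Step-by-step:
  (S0, 1) -> (S1, b)
  (S1, 1) -> (S0, a)
  (S0, 0) -> (S2, a)
  (S2, 0) -> (S0, a)
  (S0, 1) -> (S1, b)

"baaab"


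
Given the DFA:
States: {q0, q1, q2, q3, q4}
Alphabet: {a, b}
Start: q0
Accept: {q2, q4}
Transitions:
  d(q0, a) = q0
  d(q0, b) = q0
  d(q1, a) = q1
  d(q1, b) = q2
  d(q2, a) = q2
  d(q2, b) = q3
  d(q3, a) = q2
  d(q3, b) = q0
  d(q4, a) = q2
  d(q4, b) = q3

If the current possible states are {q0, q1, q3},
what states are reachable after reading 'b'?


Apply transition on 'b' from each current state:
  d(q0, b) = q0
  d(q1, b) = q2
  d(q3, b) = q0

{q0, q2}


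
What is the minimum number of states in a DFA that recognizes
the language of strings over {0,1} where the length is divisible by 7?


States track (length) mod 7.
Need 7 states: one per remainder 0..6; accept = remainder 0.

7


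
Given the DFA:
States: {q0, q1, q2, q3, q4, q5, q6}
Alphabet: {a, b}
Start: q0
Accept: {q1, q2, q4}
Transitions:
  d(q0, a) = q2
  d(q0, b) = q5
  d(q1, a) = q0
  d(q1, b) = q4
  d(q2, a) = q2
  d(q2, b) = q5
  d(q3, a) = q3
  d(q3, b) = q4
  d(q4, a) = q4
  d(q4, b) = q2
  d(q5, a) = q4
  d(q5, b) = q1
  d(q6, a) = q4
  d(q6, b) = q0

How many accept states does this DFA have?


Accept states listed: {q1, q2, q4}
Counting: q1(1) q2(2) q4(3)

3


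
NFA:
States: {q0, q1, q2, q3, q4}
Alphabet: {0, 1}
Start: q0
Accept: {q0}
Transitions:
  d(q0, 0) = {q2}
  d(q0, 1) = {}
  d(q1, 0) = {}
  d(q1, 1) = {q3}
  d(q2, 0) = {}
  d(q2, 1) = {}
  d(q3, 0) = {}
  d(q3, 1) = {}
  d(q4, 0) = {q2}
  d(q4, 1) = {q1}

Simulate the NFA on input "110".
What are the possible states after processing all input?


Start: {q0}
  --1--> {}
  --1--> {}
  --0--> {}

{} (empty set, no valid transitions)


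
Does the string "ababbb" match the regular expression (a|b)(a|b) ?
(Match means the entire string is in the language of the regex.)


|string| = 6; first = 'a'; last = 'b'

No, "ababbb" does not match (a|b)(a|b)


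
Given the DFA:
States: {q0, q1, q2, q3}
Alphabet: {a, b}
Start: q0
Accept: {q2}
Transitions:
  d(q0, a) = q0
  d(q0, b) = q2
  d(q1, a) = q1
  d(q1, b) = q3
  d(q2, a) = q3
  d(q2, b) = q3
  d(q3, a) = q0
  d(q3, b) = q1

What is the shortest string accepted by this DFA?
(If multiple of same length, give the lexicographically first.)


BFS by string length (lex-first path to each state shown):
  len 0: q0<-""
  len 1: q0<-"a", q2<-"b"
Found accept state at length 1.

"b"


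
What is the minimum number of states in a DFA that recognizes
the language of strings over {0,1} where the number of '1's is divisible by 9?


States track (count of '1') mod 9.
Need 9 states: one per remainder 0..8; accept = remainder 0.

9


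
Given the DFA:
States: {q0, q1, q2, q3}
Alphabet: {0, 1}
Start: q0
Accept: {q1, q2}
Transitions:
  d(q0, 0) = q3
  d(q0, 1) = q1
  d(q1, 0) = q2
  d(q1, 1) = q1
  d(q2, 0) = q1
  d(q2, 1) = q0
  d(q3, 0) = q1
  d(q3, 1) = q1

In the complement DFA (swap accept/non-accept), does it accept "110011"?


Trace: q0 -> q1 -> q1 -> q2 -> q1 -> q1 -> q1
Final: q1
Original accept: {q1, q2}
Complement: q1 is in original accept

No, complement rejects (original accepts)


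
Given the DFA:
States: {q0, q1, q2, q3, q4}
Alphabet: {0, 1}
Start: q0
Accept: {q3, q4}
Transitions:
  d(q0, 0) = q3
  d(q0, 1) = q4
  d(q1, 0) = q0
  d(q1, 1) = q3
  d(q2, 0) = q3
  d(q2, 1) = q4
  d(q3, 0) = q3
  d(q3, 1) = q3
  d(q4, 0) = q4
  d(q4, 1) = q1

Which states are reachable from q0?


BFS from q0:
  layer 0: {q0}
  layer 1: {q3, q4}
  layer 2: {q1}

{q0, q1, q3, q4}


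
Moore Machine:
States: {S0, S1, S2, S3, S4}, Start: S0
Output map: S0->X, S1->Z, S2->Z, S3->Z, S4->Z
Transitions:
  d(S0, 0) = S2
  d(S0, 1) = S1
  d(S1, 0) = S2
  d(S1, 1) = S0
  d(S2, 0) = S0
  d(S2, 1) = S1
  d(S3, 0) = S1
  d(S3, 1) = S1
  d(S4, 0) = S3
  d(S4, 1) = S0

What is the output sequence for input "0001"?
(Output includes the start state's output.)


Start: S0 (output X)
  --0--> S2 (output Z)
  --0--> S0 (output X)
  --0--> S2 (output Z)
  --1--> S1 (output Z)

"XZXZZ"


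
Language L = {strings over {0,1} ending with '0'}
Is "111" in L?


last symbol = '1'

No, "111" is not in L


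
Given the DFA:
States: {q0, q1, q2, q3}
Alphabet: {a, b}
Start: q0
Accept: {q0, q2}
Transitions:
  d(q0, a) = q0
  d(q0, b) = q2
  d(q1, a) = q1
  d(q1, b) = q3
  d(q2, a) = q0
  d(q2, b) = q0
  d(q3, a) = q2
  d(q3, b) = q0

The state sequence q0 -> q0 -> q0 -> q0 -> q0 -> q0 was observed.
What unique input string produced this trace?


Trace back each transition to find the symbol:
  q0 --[a]--> q0
  q0 --[a]--> q0
  q0 --[a]--> q0
  q0 --[a]--> q0
  q0 --[a]--> q0

"aaaaa"


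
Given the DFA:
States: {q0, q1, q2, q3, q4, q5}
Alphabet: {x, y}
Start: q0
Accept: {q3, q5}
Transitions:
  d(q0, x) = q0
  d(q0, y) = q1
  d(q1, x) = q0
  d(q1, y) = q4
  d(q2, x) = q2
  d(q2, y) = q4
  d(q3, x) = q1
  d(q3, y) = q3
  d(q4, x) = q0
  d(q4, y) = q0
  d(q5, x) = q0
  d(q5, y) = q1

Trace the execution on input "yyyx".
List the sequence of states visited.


Input: yyyx
d(q0, y) = q1
d(q1, y) = q4
d(q4, y) = q0
d(q0, x) = q0


q0 -> q1 -> q4 -> q0 -> q0


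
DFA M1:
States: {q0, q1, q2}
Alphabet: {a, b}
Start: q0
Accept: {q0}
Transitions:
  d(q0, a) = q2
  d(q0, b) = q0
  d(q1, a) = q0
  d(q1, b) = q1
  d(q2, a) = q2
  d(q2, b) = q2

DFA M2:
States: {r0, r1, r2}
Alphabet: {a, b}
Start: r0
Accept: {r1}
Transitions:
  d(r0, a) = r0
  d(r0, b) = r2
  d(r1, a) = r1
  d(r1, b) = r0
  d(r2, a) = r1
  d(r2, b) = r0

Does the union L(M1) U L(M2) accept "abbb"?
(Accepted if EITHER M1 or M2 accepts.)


M1: final=q2 accepted=False
M2: final=r2 accepted=False

No, union rejects (neither accepts)


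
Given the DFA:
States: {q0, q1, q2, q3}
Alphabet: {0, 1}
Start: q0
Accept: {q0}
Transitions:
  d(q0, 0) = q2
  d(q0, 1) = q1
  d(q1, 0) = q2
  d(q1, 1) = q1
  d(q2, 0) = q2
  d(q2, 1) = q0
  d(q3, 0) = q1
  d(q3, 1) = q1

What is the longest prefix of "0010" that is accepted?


Run the DFA, marking each prefix where the state is accepting:
  "" -> q0 [accept]
  "0" -> q2 [reject]
  "00" -> q2 [reject]
  "001" -> q0 [accept]
  "0010" -> q2 [reject]

"001"


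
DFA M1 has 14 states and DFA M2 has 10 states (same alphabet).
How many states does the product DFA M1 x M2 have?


Product construction pairs every M1 state with every M2 state.
14 * 10 = 140

140


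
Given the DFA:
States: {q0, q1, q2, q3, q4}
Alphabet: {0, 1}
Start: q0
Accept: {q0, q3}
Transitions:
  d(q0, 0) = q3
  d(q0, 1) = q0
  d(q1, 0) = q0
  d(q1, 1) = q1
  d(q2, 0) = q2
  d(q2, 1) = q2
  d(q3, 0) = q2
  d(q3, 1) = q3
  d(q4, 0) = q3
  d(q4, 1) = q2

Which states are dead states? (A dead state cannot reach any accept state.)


Forward reachability from each state:
  q0 -> reaches accept state q0 (live)
  q1 -> reaches accept state q0 (live)
  q2 -> reaches {q2}, no accept state (dead)
  q3 -> reaches accept state q3 (live)
  q4 -> reaches accept state q3 (live)

{q2}


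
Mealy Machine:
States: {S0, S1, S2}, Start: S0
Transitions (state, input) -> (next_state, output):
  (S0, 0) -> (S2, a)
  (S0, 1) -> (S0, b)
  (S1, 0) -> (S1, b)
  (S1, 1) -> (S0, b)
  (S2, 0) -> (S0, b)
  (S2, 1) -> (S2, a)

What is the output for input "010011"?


Step-by-step:
  (S0, 0) -> (S2, a)
  (S2, 1) -> (S2, a)
  (S2, 0) -> (S0, b)
  (S0, 0) -> (S2, a)
  (S2, 1) -> (S2, a)
  (S2, 1) -> (S2, a)

"aabaaa"
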